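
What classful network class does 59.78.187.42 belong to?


First octet: 59
Binary: 00111011
0xxxxxxx -> Class A (1-126)
Class A, default mask 255.0.0.0 (/8)


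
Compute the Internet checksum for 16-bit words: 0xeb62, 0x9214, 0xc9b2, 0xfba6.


Sum all words (with carry folding):
+ 0xeb62 = 0xeb62
+ 0x9214 = 0x7d77
+ 0xc9b2 = 0x472a
+ 0xfba6 = 0x42d1
One's complement: ~0x42d1
Checksum = 0xbd2e


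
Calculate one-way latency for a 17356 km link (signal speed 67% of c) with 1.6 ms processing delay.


Speed = 0.67 * 3e5 km/s = 201000 km/s
Propagation delay = 17356 / 201000 = 0.0863 s = 86.3483 ms
Processing delay = 1.6 ms
Total one-way latency = 87.9483 ms


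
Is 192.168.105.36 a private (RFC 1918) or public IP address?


RFC 1918 private ranges:
  10.0.0.0/8 (10.0.0.0 - 10.255.255.255)
  172.16.0.0/12 (172.16.0.0 - 172.31.255.255)
  192.168.0.0/16 (192.168.0.0 - 192.168.255.255)
Private (in 192.168.0.0/16)


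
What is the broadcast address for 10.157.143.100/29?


Network: 10.157.143.96/29
Host bits = 3
Set all host bits to 1:
Broadcast: 10.157.143.103


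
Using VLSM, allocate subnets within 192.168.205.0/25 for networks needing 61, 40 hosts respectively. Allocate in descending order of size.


61 hosts -> /26 (62 usable): 192.168.205.0/26
40 hosts -> /26 (62 usable): 192.168.205.64/26
Allocation: 192.168.205.0/26 (61 hosts, 62 usable); 192.168.205.64/26 (40 hosts, 62 usable)


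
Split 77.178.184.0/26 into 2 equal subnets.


New prefix = 26 + 1 = 27
Each subnet has 32 addresses
  77.178.184.0/27
  77.178.184.32/27
Subnets: 77.178.184.0/27, 77.178.184.32/27


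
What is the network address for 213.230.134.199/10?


IP:   11010101.11100110.10000110.11000111
Mask: 11111111.11000000.00000000.00000000
AND operation:
Net:  11010101.11000000.00000000.00000000
Network: 213.192.0.0/10


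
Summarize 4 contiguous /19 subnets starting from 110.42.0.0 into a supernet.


Original prefix: /19
Number of subnets: 4 = 2^2
New prefix = 19 - 2 = 17
Supernet: 110.42.0.0/17


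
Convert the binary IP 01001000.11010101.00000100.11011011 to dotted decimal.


01001000 = 72
11010101 = 213
00000100 = 4
11011011 = 219
IP: 72.213.4.219


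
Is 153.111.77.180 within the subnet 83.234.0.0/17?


Subnet network: 83.234.0.0
Test IP AND mask: 153.111.0.0
No, 153.111.77.180 is not in 83.234.0.0/17


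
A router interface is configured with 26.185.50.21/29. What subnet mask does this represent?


/29 means 29 network bits, 3 host bits
Binary: 11111111111111111111111111111000
Mask: 255.255.255.248


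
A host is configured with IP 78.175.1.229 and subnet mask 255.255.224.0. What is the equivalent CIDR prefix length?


Binary: 11111111.11111111.11100000.00000000
Count leading 1s
Prefix: /19


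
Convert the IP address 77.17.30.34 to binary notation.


77 = 01001101
17 = 00010001
30 = 00011110
34 = 00100010
Binary: 01001101.00010001.00011110.00100010


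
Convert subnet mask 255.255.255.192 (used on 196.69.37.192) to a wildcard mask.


Subnet mask: 255.255.255.192
Wildcard = 255.255.255.255 - subnet mask
255 - 255 = 0
255 - 255 = 0
255 - 255 = 0
255 - 192 = 63
Wildcard: 0.0.0.63


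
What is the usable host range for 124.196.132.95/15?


Network: 124.196.0.0
Broadcast: 124.197.255.255
First usable = network + 1
Last usable = broadcast - 1
Range: 124.196.0.1 to 124.197.255.254


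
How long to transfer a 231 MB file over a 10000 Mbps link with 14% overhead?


Effective throughput = 10000 * (1 - 14/100) = 8600 Mbps
File size in Mb = 231 * 8 = 1848 Mb
Time = 1848 / 8600
Time = 0.2149 seconds


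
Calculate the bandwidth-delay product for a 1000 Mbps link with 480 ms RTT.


BDP = bandwidth * RTT
= 1000 Mbps * 480 ms
= 1000 * 1e6 * 480 / 1000 bits
= 480000000 bits
= 60000000 bytes
= 58593.75 KB
BDP = 480000000 bits (60000000 bytes)


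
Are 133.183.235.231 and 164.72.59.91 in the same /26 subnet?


Mask: 255.255.255.192
133.183.235.231 AND mask = 133.183.235.192
164.72.59.91 AND mask = 164.72.59.64
No, different subnets (133.183.235.192 vs 164.72.59.64)


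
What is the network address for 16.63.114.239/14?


IP:   00010000.00111111.01110010.11101111
Mask: 11111111.11111100.00000000.00000000
AND operation:
Net:  00010000.00111100.00000000.00000000
Network: 16.60.0.0/14


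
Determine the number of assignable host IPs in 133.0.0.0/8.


Host bits = 32 - 8 = 24
Total addresses = 2^24 = 16777216
Usable = total - 2 (network and broadcast)
Usable hosts: 16777214


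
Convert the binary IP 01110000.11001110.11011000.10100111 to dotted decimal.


01110000 = 112
11001110 = 206
11011000 = 216
10100111 = 167
IP: 112.206.216.167


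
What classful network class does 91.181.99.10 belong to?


First octet: 91
Binary: 01011011
0xxxxxxx -> Class A (1-126)
Class A, default mask 255.0.0.0 (/8)


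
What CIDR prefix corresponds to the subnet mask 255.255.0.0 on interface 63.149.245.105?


Binary: 11111111.11111111.00000000.00000000
Count leading 1s
Prefix: /16


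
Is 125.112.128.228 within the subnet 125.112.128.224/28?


Subnet network: 125.112.128.224
Test IP AND mask: 125.112.128.224
Yes, 125.112.128.228 is in 125.112.128.224/28


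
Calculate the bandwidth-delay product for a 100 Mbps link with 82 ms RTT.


BDP = bandwidth * RTT
= 100 Mbps * 82 ms
= 100 * 1e6 * 82 / 1000 bits
= 8200000 bits
= 1025000 bytes
= 1000.9766 KB
BDP = 8200000 bits (1025000 bytes)


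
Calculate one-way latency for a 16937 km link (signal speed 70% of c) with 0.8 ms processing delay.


Speed = 0.7 * 3e5 km/s = 210000 km/s
Propagation delay = 16937 / 210000 = 0.0807 s = 80.6524 ms
Processing delay = 0.8 ms
Total one-way latency = 81.4524 ms


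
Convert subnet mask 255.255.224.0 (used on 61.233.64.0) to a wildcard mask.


Subnet mask: 255.255.224.0
Wildcard = 255.255.255.255 - subnet mask
255 - 255 = 0
255 - 255 = 0
255 - 224 = 31
255 - 0 = 255
Wildcard: 0.0.31.255


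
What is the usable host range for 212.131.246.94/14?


Network: 212.128.0.0
Broadcast: 212.131.255.255
First usable = network + 1
Last usable = broadcast - 1
Range: 212.128.0.1 to 212.131.255.254


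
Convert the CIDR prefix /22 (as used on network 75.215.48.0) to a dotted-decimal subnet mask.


/22 means 22 network bits, 10 host bits
Binary: 11111111111111111111110000000000
Mask: 255.255.252.0


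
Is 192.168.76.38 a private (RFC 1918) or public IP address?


RFC 1918 private ranges:
  10.0.0.0/8 (10.0.0.0 - 10.255.255.255)
  172.16.0.0/12 (172.16.0.0 - 172.31.255.255)
  192.168.0.0/16 (192.168.0.0 - 192.168.255.255)
Private (in 192.168.0.0/16)


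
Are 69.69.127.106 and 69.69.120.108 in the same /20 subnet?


Mask: 255.255.240.0
69.69.127.106 AND mask = 69.69.112.0
69.69.120.108 AND mask = 69.69.112.0
Yes, same subnet (69.69.112.0)


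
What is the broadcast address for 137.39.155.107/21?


Network: 137.39.152.0/21
Host bits = 11
Set all host bits to 1:
Broadcast: 137.39.159.255


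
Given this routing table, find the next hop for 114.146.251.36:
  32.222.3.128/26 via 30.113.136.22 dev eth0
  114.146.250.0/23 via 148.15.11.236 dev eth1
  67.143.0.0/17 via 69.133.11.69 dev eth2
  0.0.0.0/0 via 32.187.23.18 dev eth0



Longest prefix match for 114.146.251.36:
  /26 32.222.3.128: no
  /23 114.146.250.0: MATCH
  /17 67.143.0.0: no
  /0 0.0.0.0: MATCH
Selected: next-hop 148.15.11.236 via eth1 (matched /23)


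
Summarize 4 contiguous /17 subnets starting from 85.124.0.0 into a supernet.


Original prefix: /17
Number of subnets: 4 = 2^2
New prefix = 17 - 2 = 15
Supernet: 85.124.0.0/15


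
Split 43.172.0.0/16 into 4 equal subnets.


New prefix = 16 + 2 = 18
Each subnet has 16384 addresses
  43.172.0.0/18
  43.172.64.0/18
  43.172.128.0/18
  43.172.192.0/18
Subnets: 43.172.0.0/18, 43.172.64.0/18, 43.172.128.0/18, 43.172.192.0/18


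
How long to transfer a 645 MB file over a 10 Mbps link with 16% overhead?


Effective throughput = 10 * (1 - 16/100) = 8.4 Mbps
File size in Mb = 645 * 8 = 5160 Mb
Time = 5160 / 8.4
Time = 614.2857 seconds


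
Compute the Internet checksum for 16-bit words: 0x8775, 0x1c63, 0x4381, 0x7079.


Sum all words (with carry folding):
+ 0x8775 = 0x8775
+ 0x1c63 = 0xa3d8
+ 0x4381 = 0xe759
+ 0x7079 = 0x57d3
One's complement: ~0x57d3
Checksum = 0xa82c


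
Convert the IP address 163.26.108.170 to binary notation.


163 = 10100011
26 = 00011010
108 = 01101100
170 = 10101010
Binary: 10100011.00011010.01101100.10101010


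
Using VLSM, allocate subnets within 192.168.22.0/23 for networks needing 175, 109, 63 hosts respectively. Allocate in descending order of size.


175 hosts -> /24 (254 usable): 192.168.22.0/24
109 hosts -> /25 (126 usable): 192.168.23.0/25
63 hosts -> /25 (126 usable): 192.168.23.128/25
Allocation: 192.168.22.0/24 (175 hosts, 254 usable); 192.168.23.0/25 (109 hosts, 126 usable); 192.168.23.128/25 (63 hosts, 126 usable)


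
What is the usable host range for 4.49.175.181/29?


Network: 4.49.175.176
Broadcast: 4.49.175.183
First usable = network + 1
Last usable = broadcast - 1
Range: 4.49.175.177 to 4.49.175.182


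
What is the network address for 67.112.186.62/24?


IP:   01000011.01110000.10111010.00111110
Mask: 11111111.11111111.11111111.00000000
AND operation:
Net:  01000011.01110000.10111010.00000000
Network: 67.112.186.0/24


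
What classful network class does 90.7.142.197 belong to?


First octet: 90
Binary: 01011010
0xxxxxxx -> Class A (1-126)
Class A, default mask 255.0.0.0 (/8)


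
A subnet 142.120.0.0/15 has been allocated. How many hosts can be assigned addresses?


Host bits = 32 - 15 = 17
Total addresses = 2^17 = 131072
Usable = total - 2 (network and broadcast)
Usable hosts: 131070


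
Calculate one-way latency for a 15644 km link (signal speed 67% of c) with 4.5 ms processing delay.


Speed = 0.67 * 3e5 km/s = 201000 km/s
Propagation delay = 15644 / 201000 = 0.0778 s = 77.8308 ms
Processing delay = 4.5 ms
Total one-way latency = 82.3308 ms


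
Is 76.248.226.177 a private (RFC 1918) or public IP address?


RFC 1918 private ranges:
  10.0.0.0/8 (10.0.0.0 - 10.255.255.255)
  172.16.0.0/12 (172.16.0.0 - 172.31.255.255)
  192.168.0.0/16 (192.168.0.0 - 192.168.255.255)
Public (not in any RFC 1918 range)


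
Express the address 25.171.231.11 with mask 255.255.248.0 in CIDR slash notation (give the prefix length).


Binary: 11111111.11111111.11111000.00000000
Count leading 1s
Prefix: /21


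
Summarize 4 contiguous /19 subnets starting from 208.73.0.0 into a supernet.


Original prefix: /19
Number of subnets: 4 = 2^2
New prefix = 19 - 2 = 17
Supernet: 208.73.0.0/17


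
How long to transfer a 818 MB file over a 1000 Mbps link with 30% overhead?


Effective throughput = 1000 * (1 - 30/100) = 700 Mbps
File size in Mb = 818 * 8 = 6544 Mb
Time = 6544 / 700
Time = 9.3486 seconds


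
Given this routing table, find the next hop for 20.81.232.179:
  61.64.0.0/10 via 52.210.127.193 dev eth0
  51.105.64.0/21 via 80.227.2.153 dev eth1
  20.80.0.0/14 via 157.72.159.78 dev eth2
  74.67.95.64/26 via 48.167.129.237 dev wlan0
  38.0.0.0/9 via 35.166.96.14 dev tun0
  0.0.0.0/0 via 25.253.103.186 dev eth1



Longest prefix match for 20.81.232.179:
  /10 61.64.0.0: no
  /21 51.105.64.0: no
  /14 20.80.0.0: MATCH
  /26 74.67.95.64: no
  /9 38.0.0.0: no
  /0 0.0.0.0: MATCH
Selected: next-hop 157.72.159.78 via eth2 (matched /14)


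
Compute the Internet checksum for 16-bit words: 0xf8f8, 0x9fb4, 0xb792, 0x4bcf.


Sum all words (with carry folding):
+ 0xf8f8 = 0xf8f8
+ 0x9fb4 = 0x98ad
+ 0xb792 = 0x5040
+ 0x4bcf = 0x9c0f
One's complement: ~0x9c0f
Checksum = 0x63f0


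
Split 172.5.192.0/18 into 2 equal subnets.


New prefix = 18 + 1 = 19
Each subnet has 8192 addresses
  172.5.192.0/19
  172.5.224.0/19
Subnets: 172.5.192.0/19, 172.5.224.0/19


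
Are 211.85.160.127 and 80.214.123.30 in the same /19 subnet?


Mask: 255.255.224.0
211.85.160.127 AND mask = 211.85.160.0
80.214.123.30 AND mask = 80.214.96.0
No, different subnets (211.85.160.0 vs 80.214.96.0)


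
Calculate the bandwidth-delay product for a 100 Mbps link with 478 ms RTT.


BDP = bandwidth * RTT
= 100 Mbps * 478 ms
= 100 * 1e6 * 478 / 1000 bits
= 47800000 bits
= 5975000 bytes
= 5834.9609 KB
BDP = 47800000 bits (5975000 bytes)


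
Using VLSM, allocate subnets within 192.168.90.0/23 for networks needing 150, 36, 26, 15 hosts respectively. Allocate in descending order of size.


150 hosts -> /24 (254 usable): 192.168.90.0/24
36 hosts -> /26 (62 usable): 192.168.91.0/26
26 hosts -> /27 (30 usable): 192.168.91.64/27
15 hosts -> /27 (30 usable): 192.168.91.96/27
Allocation: 192.168.90.0/24 (150 hosts, 254 usable); 192.168.91.0/26 (36 hosts, 62 usable); 192.168.91.64/27 (26 hosts, 30 usable); 192.168.91.96/27 (15 hosts, 30 usable)


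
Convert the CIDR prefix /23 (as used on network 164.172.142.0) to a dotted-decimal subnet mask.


/23 means 23 network bits, 9 host bits
Binary: 11111111111111111111111000000000
Mask: 255.255.254.0


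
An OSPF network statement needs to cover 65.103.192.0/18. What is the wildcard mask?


Subnet mask: 255.255.192.0
Wildcard = 255.255.255.255 - subnet mask
255 - 255 = 0
255 - 255 = 0
255 - 192 = 63
255 - 0 = 255
Wildcard: 0.0.63.255


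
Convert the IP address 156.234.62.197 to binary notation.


156 = 10011100
234 = 11101010
62 = 00111110
197 = 11000101
Binary: 10011100.11101010.00111110.11000101


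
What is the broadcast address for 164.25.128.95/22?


Network: 164.25.128.0/22
Host bits = 10
Set all host bits to 1:
Broadcast: 164.25.131.255


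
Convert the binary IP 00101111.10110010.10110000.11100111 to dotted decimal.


00101111 = 47
10110010 = 178
10110000 = 176
11100111 = 231
IP: 47.178.176.231


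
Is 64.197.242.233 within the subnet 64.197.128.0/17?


Subnet network: 64.197.128.0
Test IP AND mask: 64.197.128.0
Yes, 64.197.242.233 is in 64.197.128.0/17


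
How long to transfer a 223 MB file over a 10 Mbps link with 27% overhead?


Effective throughput = 10 * (1 - 27/100) = 7.3 Mbps
File size in Mb = 223 * 8 = 1784 Mb
Time = 1784 / 7.3
Time = 244.3836 seconds


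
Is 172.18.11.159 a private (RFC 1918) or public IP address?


RFC 1918 private ranges:
  10.0.0.0/8 (10.0.0.0 - 10.255.255.255)
  172.16.0.0/12 (172.16.0.0 - 172.31.255.255)
  192.168.0.0/16 (192.168.0.0 - 192.168.255.255)
Private (in 172.16.0.0/12)


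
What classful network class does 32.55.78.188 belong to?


First octet: 32
Binary: 00100000
0xxxxxxx -> Class A (1-126)
Class A, default mask 255.0.0.0 (/8)


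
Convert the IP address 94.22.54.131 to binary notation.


94 = 01011110
22 = 00010110
54 = 00110110
131 = 10000011
Binary: 01011110.00010110.00110110.10000011


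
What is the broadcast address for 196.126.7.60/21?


Network: 196.126.0.0/21
Host bits = 11
Set all host bits to 1:
Broadcast: 196.126.7.255


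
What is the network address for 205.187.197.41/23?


IP:   11001101.10111011.11000101.00101001
Mask: 11111111.11111111.11111110.00000000
AND operation:
Net:  11001101.10111011.11000100.00000000
Network: 205.187.196.0/23


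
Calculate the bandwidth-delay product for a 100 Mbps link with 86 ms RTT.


BDP = bandwidth * RTT
= 100 Mbps * 86 ms
= 100 * 1e6 * 86 / 1000 bits
= 8600000 bits
= 1075000 bytes
= 1049.8047 KB
BDP = 8600000 bits (1075000 bytes)


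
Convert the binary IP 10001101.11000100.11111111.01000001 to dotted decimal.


10001101 = 141
11000100 = 196
11111111 = 255
01000001 = 65
IP: 141.196.255.65


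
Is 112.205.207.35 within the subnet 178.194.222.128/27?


Subnet network: 178.194.222.128
Test IP AND mask: 112.205.207.32
No, 112.205.207.35 is not in 178.194.222.128/27


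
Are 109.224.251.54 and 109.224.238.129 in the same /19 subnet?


Mask: 255.255.224.0
109.224.251.54 AND mask = 109.224.224.0
109.224.238.129 AND mask = 109.224.224.0
Yes, same subnet (109.224.224.0)


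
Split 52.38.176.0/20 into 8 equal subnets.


New prefix = 20 + 3 = 23
Each subnet has 512 addresses
  52.38.176.0/23
  52.38.178.0/23
  52.38.180.0/23
  52.38.182.0/23
  52.38.184.0/23
  52.38.186.0/23
  52.38.188.0/23
  52.38.190.0/23
Subnets: 52.38.176.0/23, 52.38.178.0/23, 52.38.180.0/23, 52.38.182.0/23, 52.38.184.0/23, 52.38.186.0/23, 52.38.188.0/23, 52.38.190.0/23


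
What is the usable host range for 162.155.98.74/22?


Network: 162.155.96.0
Broadcast: 162.155.99.255
First usable = network + 1
Last usable = broadcast - 1
Range: 162.155.96.1 to 162.155.99.254


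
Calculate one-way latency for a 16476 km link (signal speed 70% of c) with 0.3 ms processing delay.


Speed = 0.7 * 3e5 km/s = 210000 km/s
Propagation delay = 16476 / 210000 = 0.0785 s = 78.4571 ms
Processing delay = 0.3 ms
Total one-way latency = 78.7571 ms


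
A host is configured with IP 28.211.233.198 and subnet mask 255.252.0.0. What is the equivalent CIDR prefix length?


Binary: 11111111.11111100.00000000.00000000
Count leading 1s
Prefix: /14


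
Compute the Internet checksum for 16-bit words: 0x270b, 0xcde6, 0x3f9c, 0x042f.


Sum all words (with carry folding):
+ 0x270b = 0x270b
+ 0xcde6 = 0xf4f1
+ 0x3f9c = 0x348e
+ 0x042f = 0x38bd
One's complement: ~0x38bd
Checksum = 0xc742


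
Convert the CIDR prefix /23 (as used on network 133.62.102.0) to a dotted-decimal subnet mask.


/23 means 23 network bits, 9 host bits
Binary: 11111111111111111111111000000000
Mask: 255.255.254.0


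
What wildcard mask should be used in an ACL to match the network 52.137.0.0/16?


Subnet mask: 255.255.0.0
Wildcard = 255.255.255.255 - subnet mask
255 - 255 = 0
255 - 255 = 0
255 - 0 = 255
255 - 0 = 255
Wildcard: 0.0.255.255


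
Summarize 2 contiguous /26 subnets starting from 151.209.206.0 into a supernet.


Original prefix: /26
Number of subnets: 2 = 2^1
New prefix = 26 - 1 = 25
Supernet: 151.209.206.0/25


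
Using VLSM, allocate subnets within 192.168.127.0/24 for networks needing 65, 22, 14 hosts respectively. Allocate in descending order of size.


65 hosts -> /25 (126 usable): 192.168.127.0/25
22 hosts -> /27 (30 usable): 192.168.127.128/27
14 hosts -> /28 (14 usable): 192.168.127.160/28
Allocation: 192.168.127.0/25 (65 hosts, 126 usable); 192.168.127.128/27 (22 hosts, 30 usable); 192.168.127.160/28 (14 hosts, 14 usable)


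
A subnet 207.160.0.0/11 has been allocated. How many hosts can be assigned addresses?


Host bits = 32 - 11 = 21
Total addresses = 2^21 = 2097152
Usable = total - 2 (network and broadcast)
Usable hosts: 2097150


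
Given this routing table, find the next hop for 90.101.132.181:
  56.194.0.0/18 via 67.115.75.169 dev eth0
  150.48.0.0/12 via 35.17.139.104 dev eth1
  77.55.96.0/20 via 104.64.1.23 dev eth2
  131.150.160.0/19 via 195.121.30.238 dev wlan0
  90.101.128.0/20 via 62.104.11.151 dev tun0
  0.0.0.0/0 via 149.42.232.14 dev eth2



Longest prefix match for 90.101.132.181:
  /18 56.194.0.0: no
  /12 150.48.0.0: no
  /20 77.55.96.0: no
  /19 131.150.160.0: no
  /20 90.101.128.0: MATCH
  /0 0.0.0.0: MATCH
Selected: next-hop 62.104.11.151 via tun0 (matched /20)


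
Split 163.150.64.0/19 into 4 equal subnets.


New prefix = 19 + 2 = 21
Each subnet has 2048 addresses
  163.150.64.0/21
  163.150.72.0/21
  163.150.80.0/21
  163.150.88.0/21
Subnets: 163.150.64.0/21, 163.150.72.0/21, 163.150.80.0/21, 163.150.88.0/21


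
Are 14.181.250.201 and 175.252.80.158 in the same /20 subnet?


Mask: 255.255.240.0
14.181.250.201 AND mask = 14.181.240.0
175.252.80.158 AND mask = 175.252.80.0
No, different subnets (14.181.240.0 vs 175.252.80.0)


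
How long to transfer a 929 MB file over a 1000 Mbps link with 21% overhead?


Effective throughput = 1000 * (1 - 21/100) = 790 Mbps
File size in Mb = 929 * 8 = 7432 Mb
Time = 7432 / 790
Time = 9.4076 seconds


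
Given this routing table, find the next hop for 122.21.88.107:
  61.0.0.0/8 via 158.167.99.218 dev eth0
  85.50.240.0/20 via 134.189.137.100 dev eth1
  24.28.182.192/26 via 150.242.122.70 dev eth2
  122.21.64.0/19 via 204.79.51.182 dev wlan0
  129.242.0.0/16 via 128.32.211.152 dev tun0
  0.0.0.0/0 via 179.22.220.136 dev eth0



Longest prefix match for 122.21.88.107:
  /8 61.0.0.0: no
  /20 85.50.240.0: no
  /26 24.28.182.192: no
  /19 122.21.64.0: MATCH
  /16 129.242.0.0: no
  /0 0.0.0.0: MATCH
Selected: next-hop 204.79.51.182 via wlan0 (matched /19)


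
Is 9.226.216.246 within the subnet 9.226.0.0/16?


Subnet network: 9.226.0.0
Test IP AND mask: 9.226.0.0
Yes, 9.226.216.246 is in 9.226.0.0/16


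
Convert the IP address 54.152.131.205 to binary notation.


54 = 00110110
152 = 10011000
131 = 10000011
205 = 11001101
Binary: 00110110.10011000.10000011.11001101


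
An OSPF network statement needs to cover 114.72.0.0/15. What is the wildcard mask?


Subnet mask: 255.254.0.0
Wildcard = 255.255.255.255 - subnet mask
255 - 255 = 0
255 - 254 = 1
255 - 0 = 255
255 - 0 = 255
Wildcard: 0.1.255.255


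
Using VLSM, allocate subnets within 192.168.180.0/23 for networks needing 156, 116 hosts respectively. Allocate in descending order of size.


156 hosts -> /24 (254 usable): 192.168.180.0/24
116 hosts -> /25 (126 usable): 192.168.181.0/25
Allocation: 192.168.180.0/24 (156 hosts, 254 usable); 192.168.181.0/25 (116 hosts, 126 usable)


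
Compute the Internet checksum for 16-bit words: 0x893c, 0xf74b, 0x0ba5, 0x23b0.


Sum all words (with carry folding):
+ 0x893c = 0x893c
+ 0xf74b = 0x8088
+ 0x0ba5 = 0x8c2d
+ 0x23b0 = 0xafdd
One's complement: ~0xafdd
Checksum = 0x5022


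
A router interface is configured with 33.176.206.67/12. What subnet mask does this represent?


/12 means 12 network bits, 20 host bits
Binary: 11111111111100000000000000000000
Mask: 255.240.0.0


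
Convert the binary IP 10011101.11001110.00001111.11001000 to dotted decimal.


10011101 = 157
11001110 = 206
00001111 = 15
11001000 = 200
IP: 157.206.15.200


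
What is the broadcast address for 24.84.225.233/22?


Network: 24.84.224.0/22
Host bits = 10
Set all host bits to 1:
Broadcast: 24.84.227.255


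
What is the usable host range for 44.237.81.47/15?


Network: 44.236.0.0
Broadcast: 44.237.255.255
First usable = network + 1
Last usable = broadcast - 1
Range: 44.236.0.1 to 44.237.255.254


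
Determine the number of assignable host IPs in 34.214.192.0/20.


Host bits = 32 - 20 = 12
Total addresses = 2^12 = 4096
Usable = total - 2 (network and broadcast)
Usable hosts: 4094


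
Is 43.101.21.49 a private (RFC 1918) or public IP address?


RFC 1918 private ranges:
  10.0.0.0/8 (10.0.0.0 - 10.255.255.255)
  172.16.0.0/12 (172.16.0.0 - 172.31.255.255)
  192.168.0.0/16 (192.168.0.0 - 192.168.255.255)
Public (not in any RFC 1918 range)


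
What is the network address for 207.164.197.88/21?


IP:   11001111.10100100.11000101.01011000
Mask: 11111111.11111111.11111000.00000000
AND operation:
Net:  11001111.10100100.11000000.00000000
Network: 207.164.192.0/21


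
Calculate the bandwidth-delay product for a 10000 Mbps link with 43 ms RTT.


BDP = bandwidth * RTT
= 10000 Mbps * 43 ms
= 10000 * 1e6 * 43 / 1000 bits
= 430000000 bits
= 53750000 bytes
= 52490.2344 KB
BDP = 430000000 bits (53750000 bytes)


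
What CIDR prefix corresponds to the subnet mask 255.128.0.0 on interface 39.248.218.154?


Binary: 11111111.10000000.00000000.00000000
Count leading 1s
Prefix: /9


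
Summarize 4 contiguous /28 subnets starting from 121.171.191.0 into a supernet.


Original prefix: /28
Number of subnets: 4 = 2^2
New prefix = 28 - 2 = 26
Supernet: 121.171.191.0/26


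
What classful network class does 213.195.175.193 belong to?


First octet: 213
Binary: 11010101
110xxxxx -> Class C (192-223)
Class C, default mask 255.255.255.0 (/24)


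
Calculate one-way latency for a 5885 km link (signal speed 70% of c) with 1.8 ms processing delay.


Speed = 0.7 * 3e5 km/s = 210000 km/s
Propagation delay = 5885 / 210000 = 0.028 s = 28.0238 ms
Processing delay = 1.8 ms
Total one-way latency = 29.8238 ms


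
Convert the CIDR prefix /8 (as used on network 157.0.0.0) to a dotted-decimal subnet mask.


/8 means 8 network bits, 24 host bits
Binary: 11111111000000000000000000000000
Mask: 255.0.0.0


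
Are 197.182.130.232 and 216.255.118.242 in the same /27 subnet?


Mask: 255.255.255.224
197.182.130.232 AND mask = 197.182.130.224
216.255.118.242 AND mask = 216.255.118.224
No, different subnets (197.182.130.224 vs 216.255.118.224)


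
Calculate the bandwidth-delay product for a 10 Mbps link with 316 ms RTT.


BDP = bandwidth * RTT
= 10 Mbps * 316 ms
= 10 * 1e6 * 316 / 1000 bits
= 3160000 bits
= 395000 bytes
= 385.7422 KB
BDP = 3160000 bits (395000 bytes)


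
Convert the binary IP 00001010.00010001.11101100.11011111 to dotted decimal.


00001010 = 10
00010001 = 17
11101100 = 236
11011111 = 223
IP: 10.17.236.223


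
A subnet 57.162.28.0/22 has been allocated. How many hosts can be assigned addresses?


Host bits = 32 - 22 = 10
Total addresses = 2^10 = 1024
Usable = total - 2 (network and broadcast)
Usable hosts: 1022


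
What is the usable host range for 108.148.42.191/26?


Network: 108.148.42.128
Broadcast: 108.148.42.191
First usable = network + 1
Last usable = broadcast - 1
Range: 108.148.42.129 to 108.148.42.190


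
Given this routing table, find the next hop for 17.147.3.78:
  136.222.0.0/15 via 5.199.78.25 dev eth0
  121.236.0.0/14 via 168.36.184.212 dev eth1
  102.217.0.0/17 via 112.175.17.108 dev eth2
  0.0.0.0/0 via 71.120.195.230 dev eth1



Longest prefix match for 17.147.3.78:
  /15 136.222.0.0: no
  /14 121.236.0.0: no
  /17 102.217.0.0: no
  /0 0.0.0.0: MATCH
Selected: next-hop 71.120.195.230 via eth1 (matched /0)


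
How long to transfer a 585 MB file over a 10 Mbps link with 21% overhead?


Effective throughput = 10 * (1 - 21/100) = 7.9 Mbps
File size in Mb = 585 * 8 = 4680 Mb
Time = 4680 / 7.9
Time = 592.4051 seconds


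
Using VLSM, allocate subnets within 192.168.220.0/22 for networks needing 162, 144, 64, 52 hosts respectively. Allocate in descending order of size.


162 hosts -> /24 (254 usable): 192.168.220.0/24
144 hosts -> /24 (254 usable): 192.168.221.0/24
64 hosts -> /25 (126 usable): 192.168.222.0/25
52 hosts -> /26 (62 usable): 192.168.222.128/26
Allocation: 192.168.220.0/24 (162 hosts, 254 usable); 192.168.221.0/24 (144 hosts, 254 usable); 192.168.222.0/25 (64 hosts, 126 usable); 192.168.222.128/26 (52 hosts, 62 usable)


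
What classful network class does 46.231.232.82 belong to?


First octet: 46
Binary: 00101110
0xxxxxxx -> Class A (1-126)
Class A, default mask 255.0.0.0 (/8)


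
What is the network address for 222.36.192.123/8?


IP:   11011110.00100100.11000000.01111011
Mask: 11111111.00000000.00000000.00000000
AND operation:
Net:  11011110.00000000.00000000.00000000
Network: 222.0.0.0/8


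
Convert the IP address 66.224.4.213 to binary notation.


66 = 01000010
224 = 11100000
4 = 00000100
213 = 11010101
Binary: 01000010.11100000.00000100.11010101


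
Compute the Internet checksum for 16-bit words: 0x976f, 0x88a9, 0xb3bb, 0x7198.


Sum all words (with carry folding):
+ 0x976f = 0x976f
+ 0x88a9 = 0x2019
+ 0xb3bb = 0xd3d4
+ 0x7198 = 0x456d
One's complement: ~0x456d
Checksum = 0xba92


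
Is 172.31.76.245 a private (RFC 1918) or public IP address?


RFC 1918 private ranges:
  10.0.0.0/8 (10.0.0.0 - 10.255.255.255)
  172.16.0.0/12 (172.16.0.0 - 172.31.255.255)
  192.168.0.0/16 (192.168.0.0 - 192.168.255.255)
Private (in 172.16.0.0/12)


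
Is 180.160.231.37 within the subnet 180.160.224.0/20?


Subnet network: 180.160.224.0
Test IP AND mask: 180.160.224.0
Yes, 180.160.231.37 is in 180.160.224.0/20


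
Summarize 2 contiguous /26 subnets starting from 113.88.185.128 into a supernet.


Original prefix: /26
Number of subnets: 2 = 2^1
New prefix = 26 - 1 = 25
Supernet: 113.88.185.128/25


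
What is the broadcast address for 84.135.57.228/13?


Network: 84.128.0.0/13
Host bits = 19
Set all host bits to 1:
Broadcast: 84.135.255.255


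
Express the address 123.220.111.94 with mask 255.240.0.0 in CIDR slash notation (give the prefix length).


Binary: 11111111.11110000.00000000.00000000
Count leading 1s
Prefix: /12


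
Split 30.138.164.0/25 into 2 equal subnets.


New prefix = 25 + 1 = 26
Each subnet has 64 addresses
  30.138.164.0/26
  30.138.164.64/26
Subnets: 30.138.164.0/26, 30.138.164.64/26


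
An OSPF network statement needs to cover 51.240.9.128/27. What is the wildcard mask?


Subnet mask: 255.255.255.224
Wildcard = 255.255.255.255 - subnet mask
255 - 255 = 0
255 - 255 = 0
255 - 255 = 0
255 - 224 = 31
Wildcard: 0.0.0.31


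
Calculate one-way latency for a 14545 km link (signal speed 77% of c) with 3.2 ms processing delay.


Speed = 0.77 * 3e5 km/s = 231000 km/s
Propagation delay = 14545 / 231000 = 0.063 s = 62.9654 ms
Processing delay = 3.2 ms
Total one-way latency = 66.1654 ms


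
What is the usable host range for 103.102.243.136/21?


Network: 103.102.240.0
Broadcast: 103.102.247.255
First usable = network + 1
Last usable = broadcast - 1
Range: 103.102.240.1 to 103.102.247.254


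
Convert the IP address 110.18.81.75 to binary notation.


110 = 01101110
18 = 00010010
81 = 01010001
75 = 01001011
Binary: 01101110.00010010.01010001.01001011


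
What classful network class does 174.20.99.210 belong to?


First octet: 174
Binary: 10101110
10xxxxxx -> Class B (128-191)
Class B, default mask 255.255.0.0 (/16)


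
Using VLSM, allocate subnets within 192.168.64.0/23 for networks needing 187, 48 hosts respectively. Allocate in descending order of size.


187 hosts -> /24 (254 usable): 192.168.64.0/24
48 hosts -> /26 (62 usable): 192.168.65.0/26
Allocation: 192.168.64.0/24 (187 hosts, 254 usable); 192.168.65.0/26 (48 hosts, 62 usable)


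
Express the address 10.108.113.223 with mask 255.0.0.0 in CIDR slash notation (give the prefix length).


Binary: 11111111.00000000.00000000.00000000
Count leading 1s
Prefix: /8


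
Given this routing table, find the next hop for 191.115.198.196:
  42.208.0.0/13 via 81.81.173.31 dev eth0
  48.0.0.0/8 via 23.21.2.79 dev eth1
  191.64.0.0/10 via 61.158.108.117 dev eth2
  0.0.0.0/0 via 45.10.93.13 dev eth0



Longest prefix match for 191.115.198.196:
  /13 42.208.0.0: no
  /8 48.0.0.0: no
  /10 191.64.0.0: MATCH
  /0 0.0.0.0: MATCH
Selected: next-hop 61.158.108.117 via eth2 (matched /10)


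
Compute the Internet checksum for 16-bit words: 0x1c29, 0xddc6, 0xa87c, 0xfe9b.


Sum all words (with carry folding):
+ 0x1c29 = 0x1c29
+ 0xddc6 = 0xf9ef
+ 0xa87c = 0xa26c
+ 0xfe9b = 0xa108
One's complement: ~0xa108
Checksum = 0x5ef7


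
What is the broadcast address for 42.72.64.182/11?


Network: 42.64.0.0/11
Host bits = 21
Set all host bits to 1:
Broadcast: 42.95.255.255


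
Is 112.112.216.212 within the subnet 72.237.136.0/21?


Subnet network: 72.237.136.0
Test IP AND mask: 112.112.216.0
No, 112.112.216.212 is not in 72.237.136.0/21


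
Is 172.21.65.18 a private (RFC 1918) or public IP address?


RFC 1918 private ranges:
  10.0.0.0/8 (10.0.0.0 - 10.255.255.255)
  172.16.0.0/12 (172.16.0.0 - 172.31.255.255)
  192.168.0.0/16 (192.168.0.0 - 192.168.255.255)
Private (in 172.16.0.0/12)


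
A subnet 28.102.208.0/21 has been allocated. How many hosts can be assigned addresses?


Host bits = 32 - 21 = 11
Total addresses = 2^11 = 2048
Usable = total - 2 (network and broadcast)
Usable hosts: 2046


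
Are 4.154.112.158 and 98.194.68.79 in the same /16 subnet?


Mask: 255.255.0.0
4.154.112.158 AND mask = 4.154.0.0
98.194.68.79 AND mask = 98.194.0.0
No, different subnets (4.154.0.0 vs 98.194.0.0)


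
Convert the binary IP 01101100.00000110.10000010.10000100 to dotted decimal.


01101100 = 108
00000110 = 6
10000010 = 130
10000100 = 132
IP: 108.6.130.132


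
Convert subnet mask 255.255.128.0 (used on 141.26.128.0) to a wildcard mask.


Subnet mask: 255.255.128.0
Wildcard = 255.255.255.255 - subnet mask
255 - 255 = 0
255 - 255 = 0
255 - 128 = 127
255 - 0 = 255
Wildcard: 0.0.127.255


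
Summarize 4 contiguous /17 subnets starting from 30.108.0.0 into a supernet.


Original prefix: /17
Number of subnets: 4 = 2^2
New prefix = 17 - 2 = 15
Supernet: 30.108.0.0/15


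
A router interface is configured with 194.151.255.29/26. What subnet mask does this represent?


/26 means 26 network bits, 6 host bits
Binary: 11111111111111111111111111000000
Mask: 255.255.255.192


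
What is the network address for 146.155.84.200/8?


IP:   10010010.10011011.01010100.11001000
Mask: 11111111.00000000.00000000.00000000
AND operation:
Net:  10010010.00000000.00000000.00000000
Network: 146.0.0.0/8


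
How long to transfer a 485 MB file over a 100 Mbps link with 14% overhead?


Effective throughput = 100 * (1 - 14/100) = 86 Mbps
File size in Mb = 485 * 8 = 3880 Mb
Time = 3880 / 86
Time = 45.1163 seconds


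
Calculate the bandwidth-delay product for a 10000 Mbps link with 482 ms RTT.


BDP = bandwidth * RTT
= 10000 Mbps * 482 ms
= 10000 * 1e6 * 482 / 1000 bits
= 4820000000 bits
= 602500000 bytes
= 588378.9062 KB
BDP = 4820000000 bits (602500000 bytes)


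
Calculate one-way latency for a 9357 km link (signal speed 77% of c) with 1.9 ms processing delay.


Speed = 0.77 * 3e5 km/s = 231000 km/s
Propagation delay = 9357 / 231000 = 0.0405 s = 40.5065 ms
Processing delay = 1.9 ms
Total one-way latency = 42.4065 ms


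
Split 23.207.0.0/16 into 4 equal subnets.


New prefix = 16 + 2 = 18
Each subnet has 16384 addresses
  23.207.0.0/18
  23.207.64.0/18
  23.207.128.0/18
  23.207.192.0/18
Subnets: 23.207.0.0/18, 23.207.64.0/18, 23.207.128.0/18, 23.207.192.0/18


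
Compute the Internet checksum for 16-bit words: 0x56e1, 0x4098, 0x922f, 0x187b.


Sum all words (with carry folding):
+ 0x56e1 = 0x56e1
+ 0x4098 = 0x9779
+ 0x922f = 0x29a9
+ 0x187b = 0x4224
One's complement: ~0x4224
Checksum = 0xbddb


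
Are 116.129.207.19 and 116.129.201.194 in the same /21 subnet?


Mask: 255.255.248.0
116.129.207.19 AND mask = 116.129.200.0
116.129.201.194 AND mask = 116.129.200.0
Yes, same subnet (116.129.200.0)


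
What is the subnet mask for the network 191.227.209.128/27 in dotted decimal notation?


/27 means 27 network bits, 5 host bits
Binary: 11111111111111111111111111100000
Mask: 255.255.255.224


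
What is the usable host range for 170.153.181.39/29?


Network: 170.153.181.32
Broadcast: 170.153.181.39
First usable = network + 1
Last usable = broadcast - 1
Range: 170.153.181.33 to 170.153.181.38


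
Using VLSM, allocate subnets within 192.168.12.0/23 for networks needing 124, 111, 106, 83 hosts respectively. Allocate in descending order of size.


124 hosts -> /25 (126 usable): 192.168.12.0/25
111 hosts -> /25 (126 usable): 192.168.12.128/25
106 hosts -> /25 (126 usable): 192.168.13.0/25
83 hosts -> /25 (126 usable): 192.168.13.128/25
Allocation: 192.168.12.0/25 (124 hosts, 126 usable); 192.168.12.128/25 (111 hosts, 126 usable); 192.168.13.0/25 (106 hosts, 126 usable); 192.168.13.128/25 (83 hosts, 126 usable)


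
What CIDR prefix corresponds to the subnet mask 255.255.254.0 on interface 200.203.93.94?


Binary: 11111111.11111111.11111110.00000000
Count leading 1s
Prefix: /23


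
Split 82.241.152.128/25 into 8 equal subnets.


New prefix = 25 + 3 = 28
Each subnet has 16 addresses
  82.241.152.128/28
  82.241.152.144/28
  82.241.152.160/28
  82.241.152.176/28
  82.241.152.192/28
  82.241.152.208/28
  82.241.152.224/28
  82.241.152.240/28
Subnets: 82.241.152.128/28, 82.241.152.144/28, 82.241.152.160/28, 82.241.152.176/28, 82.241.152.192/28, 82.241.152.208/28, 82.241.152.224/28, 82.241.152.240/28


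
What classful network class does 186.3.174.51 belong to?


First octet: 186
Binary: 10111010
10xxxxxx -> Class B (128-191)
Class B, default mask 255.255.0.0 (/16)


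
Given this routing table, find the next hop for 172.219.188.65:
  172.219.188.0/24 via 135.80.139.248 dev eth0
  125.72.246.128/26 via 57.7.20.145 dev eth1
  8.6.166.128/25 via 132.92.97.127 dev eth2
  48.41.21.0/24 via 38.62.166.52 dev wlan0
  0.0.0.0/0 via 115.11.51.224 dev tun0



Longest prefix match for 172.219.188.65:
  /24 172.219.188.0: MATCH
  /26 125.72.246.128: no
  /25 8.6.166.128: no
  /24 48.41.21.0: no
  /0 0.0.0.0: MATCH
Selected: next-hop 135.80.139.248 via eth0 (matched /24)


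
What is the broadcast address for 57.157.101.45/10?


Network: 57.128.0.0/10
Host bits = 22
Set all host bits to 1:
Broadcast: 57.191.255.255


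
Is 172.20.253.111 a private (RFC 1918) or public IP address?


RFC 1918 private ranges:
  10.0.0.0/8 (10.0.0.0 - 10.255.255.255)
  172.16.0.0/12 (172.16.0.0 - 172.31.255.255)
  192.168.0.0/16 (192.168.0.0 - 192.168.255.255)
Private (in 172.16.0.0/12)


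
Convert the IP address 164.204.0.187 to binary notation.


164 = 10100100
204 = 11001100
0 = 00000000
187 = 10111011
Binary: 10100100.11001100.00000000.10111011


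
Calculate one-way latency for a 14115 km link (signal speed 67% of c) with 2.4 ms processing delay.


Speed = 0.67 * 3e5 km/s = 201000 km/s
Propagation delay = 14115 / 201000 = 0.0702 s = 70.2239 ms
Processing delay = 2.4 ms
Total one-way latency = 72.6239 ms


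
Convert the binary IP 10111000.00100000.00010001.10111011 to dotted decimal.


10111000 = 184
00100000 = 32
00010001 = 17
10111011 = 187
IP: 184.32.17.187


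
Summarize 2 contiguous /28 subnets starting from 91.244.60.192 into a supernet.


Original prefix: /28
Number of subnets: 2 = 2^1
New prefix = 28 - 1 = 27
Supernet: 91.244.60.192/27


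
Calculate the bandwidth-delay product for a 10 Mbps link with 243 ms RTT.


BDP = bandwidth * RTT
= 10 Mbps * 243 ms
= 10 * 1e6 * 243 / 1000 bits
= 2430000 bits
= 303750 bytes
= 296.6309 KB
BDP = 2430000 bits (303750 bytes)


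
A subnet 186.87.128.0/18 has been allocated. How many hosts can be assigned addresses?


Host bits = 32 - 18 = 14
Total addresses = 2^14 = 16384
Usable = total - 2 (network and broadcast)
Usable hosts: 16382


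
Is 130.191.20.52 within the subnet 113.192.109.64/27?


Subnet network: 113.192.109.64
Test IP AND mask: 130.191.20.32
No, 130.191.20.52 is not in 113.192.109.64/27


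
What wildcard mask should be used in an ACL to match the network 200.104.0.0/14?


Subnet mask: 255.252.0.0
Wildcard = 255.255.255.255 - subnet mask
255 - 255 = 0
255 - 252 = 3
255 - 0 = 255
255 - 0 = 255
Wildcard: 0.3.255.255


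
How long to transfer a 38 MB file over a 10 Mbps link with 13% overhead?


Effective throughput = 10 * (1 - 13/100) = 8.7 Mbps
File size in Mb = 38 * 8 = 304 Mb
Time = 304 / 8.7
Time = 34.9425 seconds


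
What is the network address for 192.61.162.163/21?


IP:   11000000.00111101.10100010.10100011
Mask: 11111111.11111111.11111000.00000000
AND operation:
Net:  11000000.00111101.10100000.00000000
Network: 192.61.160.0/21


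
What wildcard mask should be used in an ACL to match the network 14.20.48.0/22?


Subnet mask: 255.255.252.0
Wildcard = 255.255.255.255 - subnet mask
255 - 255 = 0
255 - 255 = 0
255 - 252 = 3
255 - 0 = 255
Wildcard: 0.0.3.255


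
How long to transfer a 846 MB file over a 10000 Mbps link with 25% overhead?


Effective throughput = 10000 * (1 - 25/100) = 7500 Mbps
File size in Mb = 846 * 8 = 6768 Mb
Time = 6768 / 7500
Time = 0.9024 seconds


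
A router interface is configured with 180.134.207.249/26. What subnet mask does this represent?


/26 means 26 network bits, 6 host bits
Binary: 11111111111111111111111111000000
Mask: 255.255.255.192


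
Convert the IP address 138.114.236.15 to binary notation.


138 = 10001010
114 = 01110010
236 = 11101100
15 = 00001111
Binary: 10001010.01110010.11101100.00001111
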